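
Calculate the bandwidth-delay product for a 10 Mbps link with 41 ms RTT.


BDP = bandwidth * RTT
= 10 Mbps * 41 ms
= 10 * 1e6 * 41 / 1000 bits
= 410000 bits
= 51250 bytes
= 50.0488 KB
BDP = 410000 bits (51250 bytes)


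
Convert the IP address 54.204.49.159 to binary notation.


54 = 00110110
204 = 11001100
49 = 00110001
159 = 10011111
Binary: 00110110.11001100.00110001.10011111


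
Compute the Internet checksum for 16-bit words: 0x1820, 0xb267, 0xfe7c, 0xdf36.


Sum all words (with carry folding):
+ 0x1820 = 0x1820
+ 0xb267 = 0xca87
+ 0xfe7c = 0xc904
+ 0xdf36 = 0xa83b
One's complement: ~0xa83b
Checksum = 0x57c4


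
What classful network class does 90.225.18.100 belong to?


First octet: 90
Binary: 01011010
0xxxxxxx -> Class A (1-126)
Class A, default mask 255.0.0.0 (/8)


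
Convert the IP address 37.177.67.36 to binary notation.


37 = 00100101
177 = 10110001
67 = 01000011
36 = 00100100
Binary: 00100101.10110001.01000011.00100100


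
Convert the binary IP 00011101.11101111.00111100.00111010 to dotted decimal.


00011101 = 29
11101111 = 239
00111100 = 60
00111010 = 58
IP: 29.239.60.58


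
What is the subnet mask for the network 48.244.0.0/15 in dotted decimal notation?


/15 means 15 network bits, 17 host bits
Binary: 11111111111111100000000000000000
Mask: 255.254.0.0


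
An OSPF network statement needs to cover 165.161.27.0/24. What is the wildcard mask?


Subnet mask: 255.255.255.0
Wildcard = 255.255.255.255 - subnet mask
255 - 255 = 0
255 - 255 = 0
255 - 255 = 0
255 - 0 = 255
Wildcard: 0.0.0.255


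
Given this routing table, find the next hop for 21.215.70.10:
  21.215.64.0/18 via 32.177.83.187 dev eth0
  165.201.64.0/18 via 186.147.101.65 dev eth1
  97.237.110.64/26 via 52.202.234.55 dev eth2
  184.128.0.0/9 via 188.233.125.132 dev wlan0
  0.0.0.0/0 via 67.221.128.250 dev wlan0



Longest prefix match for 21.215.70.10:
  /18 21.215.64.0: MATCH
  /18 165.201.64.0: no
  /26 97.237.110.64: no
  /9 184.128.0.0: no
  /0 0.0.0.0: MATCH
Selected: next-hop 32.177.83.187 via eth0 (matched /18)


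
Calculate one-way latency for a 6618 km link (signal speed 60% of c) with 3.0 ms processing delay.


Speed = 0.6 * 3e5 km/s = 180000 km/s
Propagation delay = 6618 / 180000 = 0.0368 s = 36.7667 ms
Processing delay = 3.0 ms
Total one-way latency = 39.7667 ms


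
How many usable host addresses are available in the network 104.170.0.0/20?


Host bits = 32 - 20 = 12
Total addresses = 2^12 = 4096
Usable = total - 2 (network and broadcast)
Usable hosts: 4094


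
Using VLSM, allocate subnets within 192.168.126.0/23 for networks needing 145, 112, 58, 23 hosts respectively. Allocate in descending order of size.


145 hosts -> /24 (254 usable): 192.168.126.0/24
112 hosts -> /25 (126 usable): 192.168.127.0/25
58 hosts -> /26 (62 usable): 192.168.127.128/26
23 hosts -> /27 (30 usable): 192.168.127.192/27
Allocation: 192.168.126.0/24 (145 hosts, 254 usable); 192.168.127.0/25 (112 hosts, 126 usable); 192.168.127.128/26 (58 hosts, 62 usable); 192.168.127.192/27 (23 hosts, 30 usable)


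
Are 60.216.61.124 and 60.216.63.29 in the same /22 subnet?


Mask: 255.255.252.0
60.216.61.124 AND mask = 60.216.60.0
60.216.63.29 AND mask = 60.216.60.0
Yes, same subnet (60.216.60.0)


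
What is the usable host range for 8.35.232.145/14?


Network: 8.32.0.0
Broadcast: 8.35.255.255
First usable = network + 1
Last usable = broadcast - 1
Range: 8.32.0.1 to 8.35.255.254


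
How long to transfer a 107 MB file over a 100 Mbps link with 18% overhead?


Effective throughput = 100 * (1 - 18/100) = 82 Mbps
File size in Mb = 107 * 8 = 856 Mb
Time = 856 / 82
Time = 10.439 seconds


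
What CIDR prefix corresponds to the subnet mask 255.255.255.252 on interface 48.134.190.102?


Binary: 11111111.11111111.11111111.11111100
Count leading 1s
Prefix: /30


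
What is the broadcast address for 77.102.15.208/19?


Network: 77.102.0.0/19
Host bits = 13
Set all host bits to 1:
Broadcast: 77.102.31.255


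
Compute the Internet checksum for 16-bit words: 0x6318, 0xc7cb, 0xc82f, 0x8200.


Sum all words (with carry folding):
+ 0x6318 = 0x6318
+ 0xc7cb = 0x2ae4
+ 0xc82f = 0xf313
+ 0x8200 = 0x7514
One's complement: ~0x7514
Checksum = 0x8aeb


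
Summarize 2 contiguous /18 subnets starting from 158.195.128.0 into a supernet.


Original prefix: /18
Number of subnets: 2 = 2^1
New prefix = 18 - 1 = 17
Supernet: 158.195.128.0/17


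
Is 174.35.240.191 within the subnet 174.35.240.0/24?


Subnet network: 174.35.240.0
Test IP AND mask: 174.35.240.0
Yes, 174.35.240.191 is in 174.35.240.0/24


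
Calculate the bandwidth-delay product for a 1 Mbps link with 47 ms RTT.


BDP = bandwidth * RTT
= 1 Mbps * 47 ms
= 1 * 1e6 * 47 / 1000 bits
= 47000 bits
= 5875 bytes
= 5.7373 KB
BDP = 47000 bits (5875 bytes)


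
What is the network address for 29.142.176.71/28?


IP:   00011101.10001110.10110000.01000111
Mask: 11111111.11111111.11111111.11110000
AND operation:
Net:  00011101.10001110.10110000.01000000
Network: 29.142.176.64/28


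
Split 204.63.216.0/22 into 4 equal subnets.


New prefix = 22 + 2 = 24
Each subnet has 256 addresses
  204.63.216.0/24
  204.63.217.0/24
  204.63.218.0/24
  204.63.219.0/24
Subnets: 204.63.216.0/24, 204.63.217.0/24, 204.63.218.0/24, 204.63.219.0/24


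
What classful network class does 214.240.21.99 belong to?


First octet: 214
Binary: 11010110
110xxxxx -> Class C (192-223)
Class C, default mask 255.255.255.0 (/24)


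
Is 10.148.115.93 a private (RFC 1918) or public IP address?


RFC 1918 private ranges:
  10.0.0.0/8 (10.0.0.0 - 10.255.255.255)
  172.16.0.0/12 (172.16.0.0 - 172.31.255.255)
  192.168.0.0/16 (192.168.0.0 - 192.168.255.255)
Private (in 10.0.0.0/8)


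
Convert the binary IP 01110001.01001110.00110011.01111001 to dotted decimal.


01110001 = 113
01001110 = 78
00110011 = 51
01111001 = 121
IP: 113.78.51.121


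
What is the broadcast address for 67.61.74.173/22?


Network: 67.61.72.0/22
Host bits = 10
Set all host bits to 1:
Broadcast: 67.61.75.255


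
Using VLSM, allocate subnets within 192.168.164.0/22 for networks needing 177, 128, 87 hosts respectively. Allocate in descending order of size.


177 hosts -> /24 (254 usable): 192.168.164.0/24
128 hosts -> /24 (254 usable): 192.168.165.0/24
87 hosts -> /25 (126 usable): 192.168.166.0/25
Allocation: 192.168.164.0/24 (177 hosts, 254 usable); 192.168.165.0/24 (128 hosts, 254 usable); 192.168.166.0/25 (87 hosts, 126 usable)


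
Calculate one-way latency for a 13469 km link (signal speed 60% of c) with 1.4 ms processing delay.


Speed = 0.6 * 3e5 km/s = 180000 km/s
Propagation delay = 13469 / 180000 = 0.0748 s = 74.8278 ms
Processing delay = 1.4 ms
Total one-way latency = 76.2278 ms


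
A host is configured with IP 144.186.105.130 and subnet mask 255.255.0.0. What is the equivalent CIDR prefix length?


Binary: 11111111.11111111.00000000.00000000
Count leading 1s
Prefix: /16


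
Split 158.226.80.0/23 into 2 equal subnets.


New prefix = 23 + 1 = 24
Each subnet has 256 addresses
  158.226.80.0/24
  158.226.81.0/24
Subnets: 158.226.80.0/24, 158.226.81.0/24


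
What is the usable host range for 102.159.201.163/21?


Network: 102.159.200.0
Broadcast: 102.159.207.255
First usable = network + 1
Last usable = broadcast - 1
Range: 102.159.200.1 to 102.159.207.254


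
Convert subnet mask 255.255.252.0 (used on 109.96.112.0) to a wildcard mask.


Subnet mask: 255.255.252.0
Wildcard = 255.255.255.255 - subnet mask
255 - 255 = 0
255 - 255 = 0
255 - 252 = 3
255 - 0 = 255
Wildcard: 0.0.3.255


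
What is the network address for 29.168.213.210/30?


IP:   00011101.10101000.11010101.11010010
Mask: 11111111.11111111.11111111.11111100
AND operation:
Net:  00011101.10101000.11010101.11010000
Network: 29.168.213.208/30


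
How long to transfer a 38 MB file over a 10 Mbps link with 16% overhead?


Effective throughput = 10 * (1 - 16/100) = 8.4 Mbps
File size in Mb = 38 * 8 = 304 Mb
Time = 304 / 8.4
Time = 36.1905 seconds


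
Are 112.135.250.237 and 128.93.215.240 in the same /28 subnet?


Mask: 255.255.255.240
112.135.250.237 AND mask = 112.135.250.224
128.93.215.240 AND mask = 128.93.215.240
No, different subnets (112.135.250.224 vs 128.93.215.240)


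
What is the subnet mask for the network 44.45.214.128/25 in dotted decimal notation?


/25 means 25 network bits, 7 host bits
Binary: 11111111111111111111111110000000
Mask: 255.255.255.128


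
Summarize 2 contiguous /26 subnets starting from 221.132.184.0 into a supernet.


Original prefix: /26
Number of subnets: 2 = 2^1
New prefix = 26 - 1 = 25
Supernet: 221.132.184.0/25


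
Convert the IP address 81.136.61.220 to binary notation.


81 = 01010001
136 = 10001000
61 = 00111101
220 = 11011100
Binary: 01010001.10001000.00111101.11011100


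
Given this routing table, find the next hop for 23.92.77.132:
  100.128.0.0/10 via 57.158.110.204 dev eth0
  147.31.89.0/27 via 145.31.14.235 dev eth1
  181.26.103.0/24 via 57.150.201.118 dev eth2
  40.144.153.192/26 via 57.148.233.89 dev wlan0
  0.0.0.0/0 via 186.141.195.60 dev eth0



Longest prefix match for 23.92.77.132:
  /10 100.128.0.0: no
  /27 147.31.89.0: no
  /24 181.26.103.0: no
  /26 40.144.153.192: no
  /0 0.0.0.0: MATCH
Selected: next-hop 186.141.195.60 via eth0 (matched /0)


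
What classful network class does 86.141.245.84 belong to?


First octet: 86
Binary: 01010110
0xxxxxxx -> Class A (1-126)
Class A, default mask 255.0.0.0 (/8)


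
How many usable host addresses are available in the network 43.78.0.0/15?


Host bits = 32 - 15 = 17
Total addresses = 2^17 = 131072
Usable = total - 2 (network and broadcast)
Usable hosts: 131070


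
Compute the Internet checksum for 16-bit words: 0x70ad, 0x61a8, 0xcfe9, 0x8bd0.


Sum all words (with carry folding):
+ 0x70ad = 0x70ad
+ 0x61a8 = 0xd255
+ 0xcfe9 = 0xa23f
+ 0x8bd0 = 0x2e10
One's complement: ~0x2e10
Checksum = 0xd1ef


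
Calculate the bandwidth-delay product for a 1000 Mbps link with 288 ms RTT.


BDP = bandwidth * RTT
= 1000 Mbps * 288 ms
= 1000 * 1e6 * 288 / 1000 bits
= 288000000 bits
= 36000000 bytes
= 35156.25 KB
BDP = 288000000 bits (36000000 bytes)


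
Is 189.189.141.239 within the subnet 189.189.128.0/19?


Subnet network: 189.189.128.0
Test IP AND mask: 189.189.128.0
Yes, 189.189.141.239 is in 189.189.128.0/19


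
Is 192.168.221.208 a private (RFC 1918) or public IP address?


RFC 1918 private ranges:
  10.0.0.0/8 (10.0.0.0 - 10.255.255.255)
  172.16.0.0/12 (172.16.0.0 - 172.31.255.255)
  192.168.0.0/16 (192.168.0.0 - 192.168.255.255)
Private (in 192.168.0.0/16)


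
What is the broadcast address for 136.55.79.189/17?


Network: 136.55.0.0/17
Host bits = 15
Set all host bits to 1:
Broadcast: 136.55.127.255


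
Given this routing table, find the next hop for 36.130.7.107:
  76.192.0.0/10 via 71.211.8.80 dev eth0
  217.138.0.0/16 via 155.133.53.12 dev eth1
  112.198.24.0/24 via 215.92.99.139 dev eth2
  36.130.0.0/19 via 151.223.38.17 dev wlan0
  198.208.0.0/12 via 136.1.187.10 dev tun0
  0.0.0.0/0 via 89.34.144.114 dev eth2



Longest prefix match for 36.130.7.107:
  /10 76.192.0.0: no
  /16 217.138.0.0: no
  /24 112.198.24.0: no
  /19 36.130.0.0: MATCH
  /12 198.208.0.0: no
  /0 0.0.0.0: MATCH
Selected: next-hop 151.223.38.17 via wlan0 (matched /19)


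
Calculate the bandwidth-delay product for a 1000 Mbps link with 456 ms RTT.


BDP = bandwidth * RTT
= 1000 Mbps * 456 ms
= 1000 * 1e6 * 456 / 1000 bits
= 456000000 bits
= 57000000 bytes
= 55664.0625 KB
BDP = 456000000 bits (57000000 bytes)


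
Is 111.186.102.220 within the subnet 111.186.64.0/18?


Subnet network: 111.186.64.0
Test IP AND mask: 111.186.64.0
Yes, 111.186.102.220 is in 111.186.64.0/18


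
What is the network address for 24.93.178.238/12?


IP:   00011000.01011101.10110010.11101110
Mask: 11111111.11110000.00000000.00000000
AND operation:
Net:  00011000.01010000.00000000.00000000
Network: 24.80.0.0/12


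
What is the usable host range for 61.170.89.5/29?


Network: 61.170.89.0
Broadcast: 61.170.89.7
First usable = network + 1
Last usable = broadcast - 1
Range: 61.170.89.1 to 61.170.89.6


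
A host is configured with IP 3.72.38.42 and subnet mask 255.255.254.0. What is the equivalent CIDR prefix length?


Binary: 11111111.11111111.11111110.00000000
Count leading 1s
Prefix: /23


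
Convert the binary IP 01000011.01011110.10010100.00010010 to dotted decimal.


01000011 = 67
01011110 = 94
10010100 = 148
00010010 = 18
IP: 67.94.148.18


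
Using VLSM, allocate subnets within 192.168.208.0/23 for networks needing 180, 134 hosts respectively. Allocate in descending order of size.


180 hosts -> /24 (254 usable): 192.168.208.0/24
134 hosts -> /24 (254 usable): 192.168.209.0/24
Allocation: 192.168.208.0/24 (180 hosts, 254 usable); 192.168.209.0/24 (134 hosts, 254 usable)


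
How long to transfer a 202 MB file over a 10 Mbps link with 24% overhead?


Effective throughput = 10 * (1 - 24/100) = 7.6 Mbps
File size in Mb = 202 * 8 = 1616 Mb
Time = 1616 / 7.6
Time = 212.6316 seconds


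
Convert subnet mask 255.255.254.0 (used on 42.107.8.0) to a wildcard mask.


Subnet mask: 255.255.254.0
Wildcard = 255.255.255.255 - subnet mask
255 - 255 = 0
255 - 255 = 0
255 - 254 = 1
255 - 0 = 255
Wildcard: 0.0.1.255


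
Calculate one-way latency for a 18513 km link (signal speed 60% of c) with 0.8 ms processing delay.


Speed = 0.6 * 3e5 km/s = 180000 km/s
Propagation delay = 18513 / 180000 = 0.1028 s = 102.85 ms
Processing delay = 0.8 ms
Total one-way latency = 103.65 ms


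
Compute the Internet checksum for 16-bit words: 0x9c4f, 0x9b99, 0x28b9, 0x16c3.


Sum all words (with carry folding):
+ 0x9c4f = 0x9c4f
+ 0x9b99 = 0x37e9
+ 0x28b9 = 0x60a2
+ 0x16c3 = 0x7765
One's complement: ~0x7765
Checksum = 0x889a


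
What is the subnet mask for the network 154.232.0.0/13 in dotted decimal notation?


/13 means 13 network bits, 19 host bits
Binary: 11111111111110000000000000000000
Mask: 255.248.0.0


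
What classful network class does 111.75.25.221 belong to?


First octet: 111
Binary: 01101111
0xxxxxxx -> Class A (1-126)
Class A, default mask 255.0.0.0 (/8)


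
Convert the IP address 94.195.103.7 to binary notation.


94 = 01011110
195 = 11000011
103 = 01100111
7 = 00000111
Binary: 01011110.11000011.01100111.00000111


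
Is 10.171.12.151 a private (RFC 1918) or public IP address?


RFC 1918 private ranges:
  10.0.0.0/8 (10.0.0.0 - 10.255.255.255)
  172.16.0.0/12 (172.16.0.0 - 172.31.255.255)
  192.168.0.0/16 (192.168.0.0 - 192.168.255.255)
Private (in 10.0.0.0/8)


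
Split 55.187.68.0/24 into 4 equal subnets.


New prefix = 24 + 2 = 26
Each subnet has 64 addresses
  55.187.68.0/26
  55.187.68.64/26
  55.187.68.128/26
  55.187.68.192/26
Subnets: 55.187.68.0/26, 55.187.68.64/26, 55.187.68.128/26, 55.187.68.192/26


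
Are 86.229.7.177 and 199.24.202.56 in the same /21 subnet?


Mask: 255.255.248.0
86.229.7.177 AND mask = 86.229.0.0
199.24.202.56 AND mask = 199.24.200.0
No, different subnets (86.229.0.0 vs 199.24.200.0)


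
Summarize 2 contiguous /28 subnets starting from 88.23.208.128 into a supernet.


Original prefix: /28
Number of subnets: 2 = 2^1
New prefix = 28 - 1 = 27
Supernet: 88.23.208.128/27


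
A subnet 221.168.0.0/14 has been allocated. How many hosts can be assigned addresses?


Host bits = 32 - 14 = 18
Total addresses = 2^18 = 262144
Usable = total - 2 (network and broadcast)
Usable hosts: 262142


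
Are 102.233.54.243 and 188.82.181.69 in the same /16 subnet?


Mask: 255.255.0.0
102.233.54.243 AND mask = 102.233.0.0
188.82.181.69 AND mask = 188.82.0.0
No, different subnets (102.233.0.0 vs 188.82.0.0)


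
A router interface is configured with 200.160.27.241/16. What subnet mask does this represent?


/16 means 16 network bits, 16 host bits
Binary: 11111111111111110000000000000000
Mask: 255.255.0.0


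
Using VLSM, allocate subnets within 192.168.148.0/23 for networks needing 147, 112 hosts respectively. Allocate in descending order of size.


147 hosts -> /24 (254 usable): 192.168.148.0/24
112 hosts -> /25 (126 usable): 192.168.149.0/25
Allocation: 192.168.148.0/24 (147 hosts, 254 usable); 192.168.149.0/25 (112 hosts, 126 usable)


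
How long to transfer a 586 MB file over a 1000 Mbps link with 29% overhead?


Effective throughput = 1000 * (1 - 29/100) = 710 Mbps
File size in Mb = 586 * 8 = 4688 Mb
Time = 4688 / 710
Time = 6.6028 seconds


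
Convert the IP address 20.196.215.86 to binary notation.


20 = 00010100
196 = 11000100
215 = 11010111
86 = 01010110
Binary: 00010100.11000100.11010111.01010110


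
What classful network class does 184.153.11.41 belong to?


First octet: 184
Binary: 10111000
10xxxxxx -> Class B (128-191)
Class B, default mask 255.255.0.0 (/16)


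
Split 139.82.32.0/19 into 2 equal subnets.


New prefix = 19 + 1 = 20
Each subnet has 4096 addresses
  139.82.32.0/20
  139.82.48.0/20
Subnets: 139.82.32.0/20, 139.82.48.0/20


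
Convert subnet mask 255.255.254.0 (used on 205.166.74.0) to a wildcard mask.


Subnet mask: 255.255.254.0
Wildcard = 255.255.255.255 - subnet mask
255 - 255 = 0
255 - 255 = 0
255 - 254 = 1
255 - 0 = 255
Wildcard: 0.0.1.255


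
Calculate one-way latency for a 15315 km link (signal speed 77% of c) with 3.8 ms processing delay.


Speed = 0.77 * 3e5 km/s = 231000 km/s
Propagation delay = 15315 / 231000 = 0.0663 s = 66.2987 ms
Processing delay = 3.8 ms
Total one-way latency = 70.0987 ms


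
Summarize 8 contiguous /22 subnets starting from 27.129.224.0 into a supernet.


Original prefix: /22
Number of subnets: 8 = 2^3
New prefix = 22 - 3 = 19
Supernet: 27.129.224.0/19


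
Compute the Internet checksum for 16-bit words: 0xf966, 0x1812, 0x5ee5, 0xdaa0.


Sum all words (with carry folding):
+ 0xf966 = 0xf966
+ 0x1812 = 0x1179
+ 0x5ee5 = 0x705e
+ 0xdaa0 = 0x4aff
One's complement: ~0x4aff
Checksum = 0xb500


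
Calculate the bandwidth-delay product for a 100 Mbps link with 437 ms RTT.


BDP = bandwidth * RTT
= 100 Mbps * 437 ms
= 100 * 1e6 * 437 / 1000 bits
= 43700000 bits
= 5462500 bytes
= 5334.4727 KB
BDP = 43700000 bits (5462500 bytes)


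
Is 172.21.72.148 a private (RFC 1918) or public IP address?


RFC 1918 private ranges:
  10.0.0.0/8 (10.0.0.0 - 10.255.255.255)
  172.16.0.0/12 (172.16.0.0 - 172.31.255.255)
  192.168.0.0/16 (192.168.0.0 - 192.168.255.255)
Private (in 172.16.0.0/12)


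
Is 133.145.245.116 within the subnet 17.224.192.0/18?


Subnet network: 17.224.192.0
Test IP AND mask: 133.145.192.0
No, 133.145.245.116 is not in 17.224.192.0/18


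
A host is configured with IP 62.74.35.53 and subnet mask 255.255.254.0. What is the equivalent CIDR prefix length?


Binary: 11111111.11111111.11111110.00000000
Count leading 1s
Prefix: /23


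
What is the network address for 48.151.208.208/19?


IP:   00110000.10010111.11010000.11010000
Mask: 11111111.11111111.11100000.00000000
AND operation:
Net:  00110000.10010111.11000000.00000000
Network: 48.151.192.0/19


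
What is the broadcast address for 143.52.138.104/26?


Network: 143.52.138.64/26
Host bits = 6
Set all host bits to 1:
Broadcast: 143.52.138.127


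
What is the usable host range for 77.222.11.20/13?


Network: 77.216.0.0
Broadcast: 77.223.255.255
First usable = network + 1
Last usable = broadcast - 1
Range: 77.216.0.1 to 77.223.255.254


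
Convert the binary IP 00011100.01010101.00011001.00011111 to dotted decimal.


00011100 = 28
01010101 = 85
00011001 = 25
00011111 = 31
IP: 28.85.25.31


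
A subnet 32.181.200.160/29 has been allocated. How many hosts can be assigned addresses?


Host bits = 32 - 29 = 3
Total addresses = 2^3 = 8
Usable = total - 2 (network and broadcast)
Usable hosts: 6


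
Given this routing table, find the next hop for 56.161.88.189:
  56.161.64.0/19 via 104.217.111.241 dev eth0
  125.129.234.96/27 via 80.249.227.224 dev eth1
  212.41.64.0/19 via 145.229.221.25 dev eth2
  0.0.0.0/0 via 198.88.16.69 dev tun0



Longest prefix match for 56.161.88.189:
  /19 56.161.64.0: MATCH
  /27 125.129.234.96: no
  /19 212.41.64.0: no
  /0 0.0.0.0: MATCH
Selected: next-hop 104.217.111.241 via eth0 (matched /19)


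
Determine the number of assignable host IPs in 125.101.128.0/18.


Host bits = 32 - 18 = 14
Total addresses = 2^14 = 16384
Usable = total - 2 (network and broadcast)
Usable hosts: 16382


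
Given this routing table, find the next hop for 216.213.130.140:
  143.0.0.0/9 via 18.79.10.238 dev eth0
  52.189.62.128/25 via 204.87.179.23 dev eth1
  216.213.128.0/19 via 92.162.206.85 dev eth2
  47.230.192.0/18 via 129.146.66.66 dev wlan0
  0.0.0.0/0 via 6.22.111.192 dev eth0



Longest prefix match for 216.213.130.140:
  /9 143.0.0.0: no
  /25 52.189.62.128: no
  /19 216.213.128.0: MATCH
  /18 47.230.192.0: no
  /0 0.0.0.0: MATCH
Selected: next-hop 92.162.206.85 via eth2 (matched /19)


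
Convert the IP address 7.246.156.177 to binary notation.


7 = 00000111
246 = 11110110
156 = 10011100
177 = 10110001
Binary: 00000111.11110110.10011100.10110001


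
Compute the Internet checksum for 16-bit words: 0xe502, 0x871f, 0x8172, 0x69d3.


Sum all words (with carry folding):
+ 0xe502 = 0xe502
+ 0x871f = 0x6c22
+ 0x8172 = 0xed94
+ 0x69d3 = 0x5768
One's complement: ~0x5768
Checksum = 0xa897


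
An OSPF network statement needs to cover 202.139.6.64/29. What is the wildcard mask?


Subnet mask: 255.255.255.248
Wildcard = 255.255.255.255 - subnet mask
255 - 255 = 0
255 - 255 = 0
255 - 255 = 0
255 - 248 = 7
Wildcard: 0.0.0.7


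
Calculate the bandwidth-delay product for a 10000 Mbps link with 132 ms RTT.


BDP = bandwidth * RTT
= 10000 Mbps * 132 ms
= 10000 * 1e6 * 132 / 1000 bits
= 1320000000 bits
= 165000000 bytes
= 161132.8125 KB
BDP = 1320000000 bits (165000000 bytes)


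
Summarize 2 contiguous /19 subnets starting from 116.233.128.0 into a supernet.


Original prefix: /19
Number of subnets: 2 = 2^1
New prefix = 19 - 1 = 18
Supernet: 116.233.128.0/18


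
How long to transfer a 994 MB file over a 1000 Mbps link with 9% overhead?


Effective throughput = 1000 * (1 - 9/100) = 910 Mbps
File size in Mb = 994 * 8 = 7952 Mb
Time = 7952 / 910
Time = 8.7385 seconds


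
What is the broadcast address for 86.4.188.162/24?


Network: 86.4.188.0/24
Host bits = 8
Set all host bits to 1:
Broadcast: 86.4.188.255


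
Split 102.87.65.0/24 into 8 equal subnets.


New prefix = 24 + 3 = 27
Each subnet has 32 addresses
  102.87.65.0/27
  102.87.65.32/27
  102.87.65.64/27
  102.87.65.96/27
  102.87.65.128/27
  102.87.65.160/27
  102.87.65.192/27
  102.87.65.224/27
Subnets: 102.87.65.0/27, 102.87.65.32/27, 102.87.65.64/27, 102.87.65.96/27, 102.87.65.128/27, 102.87.65.160/27, 102.87.65.192/27, 102.87.65.224/27


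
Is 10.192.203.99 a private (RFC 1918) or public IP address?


RFC 1918 private ranges:
  10.0.0.0/8 (10.0.0.0 - 10.255.255.255)
  172.16.0.0/12 (172.16.0.0 - 172.31.255.255)
  192.168.0.0/16 (192.168.0.0 - 192.168.255.255)
Private (in 10.0.0.0/8)


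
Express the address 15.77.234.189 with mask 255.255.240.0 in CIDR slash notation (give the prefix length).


Binary: 11111111.11111111.11110000.00000000
Count leading 1s
Prefix: /20


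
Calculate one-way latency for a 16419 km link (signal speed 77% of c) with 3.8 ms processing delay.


Speed = 0.77 * 3e5 km/s = 231000 km/s
Propagation delay = 16419 / 231000 = 0.0711 s = 71.0779 ms
Processing delay = 3.8 ms
Total one-way latency = 74.8779 ms


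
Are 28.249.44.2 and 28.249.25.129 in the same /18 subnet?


Mask: 255.255.192.0
28.249.44.2 AND mask = 28.249.0.0
28.249.25.129 AND mask = 28.249.0.0
Yes, same subnet (28.249.0.0)


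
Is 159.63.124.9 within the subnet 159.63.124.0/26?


Subnet network: 159.63.124.0
Test IP AND mask: 159.63.124.0
Yes, 159.63.124.9 is in 159.63.124.0/26


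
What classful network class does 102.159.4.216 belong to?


First octet: 102
Binary: 01100110
0xxxxxxx -> Class A (1-126)
Class A, default mask 255.0.0.0 (/8)


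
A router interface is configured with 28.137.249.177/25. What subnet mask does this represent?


/25 means 25 network bits, 7 host bits
Binary: 11111111111111111111111110000000
Mask: 255.255.255.128


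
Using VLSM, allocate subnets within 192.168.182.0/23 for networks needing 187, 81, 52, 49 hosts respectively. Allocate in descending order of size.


187 hosts -> /24 (254 usable): 192.168.182.0/24
81 hosts -> /25 (126 usable): 192.168.183.0/25
52 hosts -> /26 (62 usable): 192.168.183.128/26
49 hosts -> /26 (62 usable): 192.168.183.192/26
Allocation: 192.168.182.0/24 (187 hosts, 254 usable); 192.168.183.0/25 (81 hosts, 126 usable); 192.168.183.128/26 (52 hosts, 62 usable); 192.168.183.192/26 (49 hosts, 62 usable)


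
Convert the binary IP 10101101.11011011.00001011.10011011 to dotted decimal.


10101101 = 173
11011011 = 219
00001011 = 11
10011011 = 155
IP: 173.219.11.155


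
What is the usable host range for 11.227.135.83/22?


Network: 11.227.132.0
Broadcast: 11.227.135.255
First usable = network + 1
Last usable = broadcast - 1
Range: 11.227.132.1 to 11.227.135.254


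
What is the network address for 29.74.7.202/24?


IP:   00011101.01001010.00000111.11001010
Mask: 11111111.11111111.11111111.00000000
AND operation:
Net:  00011101.01001010.00000111.00000000
Network: 29.74.7.0/24


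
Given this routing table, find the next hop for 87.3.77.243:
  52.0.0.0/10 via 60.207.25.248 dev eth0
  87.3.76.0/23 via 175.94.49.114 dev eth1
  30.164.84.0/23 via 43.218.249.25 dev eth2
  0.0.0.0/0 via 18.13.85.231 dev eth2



Longest prefix match for 87.3.77.243:
  /10 52.0.0.0: no
  /23 87.3.76.0: MATCH
  /23 30.164.84.0: no
  /0 0.0.0.0: MATCH
Selected: next-hop 175.94.49.114 via eth1 (matched /23)


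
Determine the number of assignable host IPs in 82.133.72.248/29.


Host bits = 32 - 29 = 3
Total addresses = 2^3 = 8
Usable = total - 2 (network and broadcast)
Usable hosts: 6


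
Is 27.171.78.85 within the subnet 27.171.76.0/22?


Subnet network: 27.171.76.0
Test IP AND mask: 27.171.76.0
Yes, 27.171.78.85 is in 27.171.76.0/22


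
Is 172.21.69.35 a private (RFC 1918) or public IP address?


RFC 1918 private ranges:
  10.0.0.0/8 (10.0.0.0 - 10.255.255.255)
  172.16.0.0/12 (172.16.0.0 - 172.31.255.255)
  192.168.0.0/16 (192.168.0.0 - 192.168.255.255)
Private (in 172.16.0.0/12)


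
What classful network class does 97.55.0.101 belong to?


First octet: 97
Binary: 01100001
0xxxxxxx -> Class A (1-126)
Class A, default mask 255.0.0.0 (/8)


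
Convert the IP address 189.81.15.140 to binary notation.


189 = 10111101
81 = 01010001
15 = 00001111
140 = 10001100
Binary: 10111101.01010001.00001111.10001100


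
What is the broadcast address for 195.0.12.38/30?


Network: 195.0.12.36/30
Host bits = 2
Set all host bits to 1:
Broadcast: 195.0.12.39


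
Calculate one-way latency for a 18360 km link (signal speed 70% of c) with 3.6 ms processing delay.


Speed = 0.7 * 3e5 km/s = 210000 km/s
Propagation delay = 18360 / 210000 = 0.0874 s = 87.4286 ms
Processing delay = 3.6 ms
Total one-way latency = 91.0286 ms


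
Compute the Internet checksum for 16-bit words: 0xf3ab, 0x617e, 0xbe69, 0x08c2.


Sum all words (with carry folding):
+ 0xf3ab = 0xf3ab
+ 0x617e = 0x552a
+ 0xbe69 = 0x1394
+ 0x08c2 = 0x1c56
One's complement: ~0x1c56
Checksum = 0xe3a9


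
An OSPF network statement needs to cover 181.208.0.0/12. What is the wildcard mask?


Subnet mask: 255.240.0.0
Wildcard = 255.255.255.255 - subnet mask
255 - 255 = 0
255 - 240 = 15
255 - 0 = 255
255 - 0 = 255
Wildcard: 0.15.255.255


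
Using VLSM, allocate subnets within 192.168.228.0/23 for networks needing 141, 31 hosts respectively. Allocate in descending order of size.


141 hosts -> /24 (254 usable): 192.168.228.0/24
31 hosts -> /26 (62 usable): 192.168.229.0/26
Allocation: 192.168.228.0/24 (141 hosts, 254 usable); 192.168.229.0/26 (31 hosts, 62 usable)


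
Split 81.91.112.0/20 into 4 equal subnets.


New prefix = 20 + 2 = 22
Each subnet has 1024 addresses
  81.91.112.0/22
  81.91.116.0/22
  81.91.120.0/22
  81.91.124.0/22
Subnets: 81.91.112.0/22, 81.91.116.0/22, 81.91.120.0/22, 81.91.124.0/22


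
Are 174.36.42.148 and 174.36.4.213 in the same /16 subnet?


Mask: 255.255.0.0
174.36.42.148 AND mask = 174.36.0.0
174.36.4.213 AND mask = 174.36.0.0
Yes, same subnet (174.36.0.0)


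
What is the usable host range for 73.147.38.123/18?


Network: 73.147.0.0
Broadcast: 73.147.63.255
First usable = network + 1
Last usable = broadcast - 1
Range: 73.147.0.1 to 73.147.63.254


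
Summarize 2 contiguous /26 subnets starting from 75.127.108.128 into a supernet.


Original prefix: /26
Number of subnets: 2 = 2^1
New prefix = 26 - 1 = 25
Supernet: 75.127.108.128/25


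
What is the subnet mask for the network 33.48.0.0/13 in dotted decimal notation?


/13 means 13 network bits, 19 host bits
Binary: 11111111111110000000000000000000
Mask: 255.248.0.0


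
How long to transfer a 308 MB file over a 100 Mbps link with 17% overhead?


Effective throughput = 100 * (1 - 17/100) = 83 Mbps
File size in Mb = 308 * 8 = 2464 Mb
Time = 2464 / 83
Time = 29.6867 seconds


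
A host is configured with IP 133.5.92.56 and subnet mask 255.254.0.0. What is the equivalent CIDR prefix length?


Binary: 11111111.11111110.00000000.00000000
Count leading 1s
Prefix: /15


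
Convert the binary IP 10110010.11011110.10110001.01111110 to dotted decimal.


10110010 = 178
11011110 = 222
10110001 = 177
01111110 = 126
IP: 178.222.177.126


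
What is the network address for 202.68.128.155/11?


IP:   11001010.01000100.10000000.10011011
Mask: 11111111.11100000.00000000.00000000
AND operation:
Net:  11001010.01000000.00000000.00000000
Network: 202.64.0.0/11


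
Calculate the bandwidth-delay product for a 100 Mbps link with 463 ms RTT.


BDP = bandwidth * RTT
= 100 Mbps * 463 ms
= 100 * 1e6 * 463 / 1000 bits
= 46300000 bits
= 5787500 bytes
= 5651.8555 KB
BDP = 46300000 bits (5787500 bytes)


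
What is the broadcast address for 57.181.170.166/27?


Network: 57.181.170.160/27
Host bits = 5
Set all host bits to 1:
Broadcast: 57.181.170.191


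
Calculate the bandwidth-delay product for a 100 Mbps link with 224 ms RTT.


BDP = bandwidth * RTT
= 100 Mbps * 224 ms
= 100 * 1e6 * 224 / 1000 bits
= 22400000 bits
= 2800000 bytes
= 2734.375 KB
BDP = 22400000 bits (2800000 bytes)


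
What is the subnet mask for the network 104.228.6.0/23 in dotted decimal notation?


/23 means 23 network bits, 9 host bits
Binary: 11111111111111111111111000000000
Mask: 255.255.254.0


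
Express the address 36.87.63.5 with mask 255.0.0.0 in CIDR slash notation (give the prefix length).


Binary: 11111111.00000000.00000000.00000000
Count leading 1s
Prefix: /8


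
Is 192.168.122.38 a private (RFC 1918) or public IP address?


RFC 1918 private ranges:
  10.0.0.0/8 (10.0.0.0 - 10.255.255.255)
  172.16.0.0/12 (172.16.0.0 - 172.31.255.255)
  192.168.0.0/16 (192.168.0.0 - 192.168.255.255)
Private (in 192.168.0.0/16)


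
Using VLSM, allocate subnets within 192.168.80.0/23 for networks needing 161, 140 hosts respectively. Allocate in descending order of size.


161 hosts -> /24 (254 usable): 192.168.80.0/24
140 hosts -> /24 (254 usable): 192.168.81.0/24
Allocation: 192.168.80.0/24 (161 hosts, 254 usable); 192.168.81.0/24 (140 hosts, 254 usable)


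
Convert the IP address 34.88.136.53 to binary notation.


34 = 00100010
88 = 01011000
136 = 10001000
53 = 00110101
Binary: 00100010.01011000.10001000.00110101


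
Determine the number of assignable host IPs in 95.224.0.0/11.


Host bits = 32 - 11 = 21
Total addresses = 2^21 = 2097152
Usable = total - 2 (network and broadcast)
Usable hosts: 2097150


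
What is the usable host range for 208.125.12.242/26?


Network: 208.125.12.192
Broadcast: 208.125.12.255
First usable = network + 1
Last usable = broadcast - 1
Range: 208.125.12.193 to 208.125.12.254


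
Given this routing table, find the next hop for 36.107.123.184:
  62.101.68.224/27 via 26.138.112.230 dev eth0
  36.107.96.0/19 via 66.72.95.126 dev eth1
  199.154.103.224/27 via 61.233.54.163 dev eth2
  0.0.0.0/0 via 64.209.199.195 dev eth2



Longest prefix match for 36.107.123.184:
  /27 62.101.68.224: no
  /19 36.107.96.0: MATCH
  /27 199.154.103.224: no
  /0 0.0.0.0: MATCH
Selected: next-hop 66.72.95.126 via eth1 (matched /19)


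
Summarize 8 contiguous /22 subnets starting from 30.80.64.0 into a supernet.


Original prefix: /22
Number of subnets: 8 = 2^3
New prefix = 22 - 3 = 19
Supernet: 30.80.64.0/19


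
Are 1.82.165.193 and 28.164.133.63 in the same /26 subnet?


Mask: 255.255.255.192
1.82.165.193 AND mask = 1.82.165.192
28.164.133.63 AND mask = 28.164.133.0
No, different subnets (1.82.165.192 vs 28.164.133.0)


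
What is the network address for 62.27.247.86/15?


IP:   00111110.00011011.11110111.01010110
Mask: 11111111.11111110.00000000.00000000
AND operation:
Net:  00111110.00011010.00000000.00000000
Network: 62.26.0.0/15


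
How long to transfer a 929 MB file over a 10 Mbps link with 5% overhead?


Effective throughput = 10 * (1 - 5/100) = 9.5 Mbps
File size in Mb = 929 * 8 = 7432 Mb
Time = 7432 / 9.5
Time = 782.3158 seconds


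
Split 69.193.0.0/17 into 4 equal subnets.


New prefix = 17 + 2 = 19
Each subnet has 8192 addresses
  69.193.0.0/19
  69.193.32.0/19
  69.193.64.0/19
  69.193.96.0/19
Subnets: 69.193.0.0/19, 69.193.32.0/19, 69.193.64.0/19, 69.193.96.0/19


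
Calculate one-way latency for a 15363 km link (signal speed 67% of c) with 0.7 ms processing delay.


Speed = 0.67 * 3e5 km/s = 201000 km/s
Propagation delay = 15363 / 201000 = 0.0764 s = 76.4328 ms
Processing delay = 0.7 ms
Total one-way latency = 77.1328 ms


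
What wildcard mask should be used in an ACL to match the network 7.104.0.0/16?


Subnet mask: 255.255.0.0
Wildcard = 255.255.255.255 - subnet mask
255 - 255 = 0
255 - 255 = 0
255 - 0 = 255
255 - 0 = 255
Wildcard: 0.0.255.255


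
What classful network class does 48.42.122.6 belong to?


First octet: 48
Binary: 00110000
0xxxxxxx -> Class A (1-126)
Class A, default mask 255.0.0.0 (/8)


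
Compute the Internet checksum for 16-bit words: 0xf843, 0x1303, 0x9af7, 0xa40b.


Sum all words (with carry folding):
+ 0xf843 = 0xf843
+ 0x1303 = 0x0b47
+ 0x9af7 = 0xa63e
+ 0xa40b = 0x4a4a
One's complement: ~0x4a4a
Checksum = 0xb5b5


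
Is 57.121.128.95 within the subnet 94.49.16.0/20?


Subnet network: 94.49.16.0
Test IP AND mask: 57.121.128.0
No, 57.121.128.95 is not in 94.49.16.0/20


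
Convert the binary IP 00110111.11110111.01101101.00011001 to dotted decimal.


00110111 = 55
11110111 = 247
01101101 = 109
00011001 = 25
IP: 55.247.109.25


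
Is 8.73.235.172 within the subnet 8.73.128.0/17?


Subnet network: 8.73.128.0
Test IP AND mask: 8.73.128.0
Yes, 8.73.235.172 is in 8.73.128.0/17


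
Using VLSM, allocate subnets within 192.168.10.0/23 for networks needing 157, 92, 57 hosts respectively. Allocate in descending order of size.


157 hosts -> /24 (254 usable): 192.168.10.0/24
92 hosts -> /25 (126 usable): 192.168.11.0/25
57 hosts -> /26 (62 usable): 192.168.11.128/26
Allocation: 192.168.10.0/24 (157 hosts, 254 usable); 192.168.11.0/25 (92 hosts, 126 usable); 192.168.11.128/26 (57 hosts, 62 usable)


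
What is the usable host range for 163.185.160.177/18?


Network: 163.185.128.0
Broadcast: 163.185.191.255
First usable = network + 1
Last usable = broadcast - 1
Range: 163.185.128.1 to 163.185.191.254


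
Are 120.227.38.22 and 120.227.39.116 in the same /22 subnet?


Mask: 255.255.252.0
120.227.38.22 AND mask = 120.227.36.0
120.227.39.116 AND mask = 120.227.36.0
Yes, same subnet (120.227.36.0)


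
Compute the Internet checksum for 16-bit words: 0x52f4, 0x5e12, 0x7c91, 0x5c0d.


Sum all words (with carry folding):
+ 0x52f4 = 0x52f4
+ 0x5e12 = 0xb106
+ 0x7c91 = 0x2d98
+ 0x5c0d = 0x89a5
One's complement: ~0x89a5
Checksum = 0x765a


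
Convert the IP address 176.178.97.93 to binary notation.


176 = 10110000
178 = 10110010
97 = 01100001
93 = 01011101
Binary: 10110000.10110010.01100001.01011101


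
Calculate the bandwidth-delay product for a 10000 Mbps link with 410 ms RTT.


BDP = bandwidth * RTT
= 10000 Mbps * 410 ms
= 10000 * 1e6 * 410 / 1000 bits
= 4100000000 bits
= 512500000 bytes
= 500488.2812 KB
BDP = 4100000000 bits (512500000 bytes)


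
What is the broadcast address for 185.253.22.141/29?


Network: 185.253.22.136/29
Host bits = 3
Set all host bits to 1:
Broadcast: 185.253.22.143


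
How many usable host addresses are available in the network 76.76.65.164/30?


Host bits = 32 - 30 = 2
Total addresses = 2^2 = 4
Usable = total - 2 (network and broadcast)
Usable hosts: 2


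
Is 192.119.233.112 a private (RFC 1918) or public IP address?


RFC 1918 private ranges:
  10.0.0.0/8 (10.0.0.0 - 10.255.255.255)
  172.16.0.0/12 (172.16.0.0 - 172.31.255.255)
  192.168.0.0/16 (192.168.0.0 - 192.168.255.255)
Public (not in any RFC 1918 range)


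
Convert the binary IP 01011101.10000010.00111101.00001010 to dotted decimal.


01011101 = 93
10000010 = 130
00111101 = 61
00001010 = 10
IP: 93.130.61.10


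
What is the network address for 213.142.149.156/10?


IP:   11010101.10001110.10010101.10011100
Mask: 11111111.11000000.00000000.00000000
AND operation:
Net:  11010101.10000000.00000000.00000000
Network: 213.128.0.0/10


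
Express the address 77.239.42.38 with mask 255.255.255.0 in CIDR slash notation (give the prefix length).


Binary: 11111111.11111111.11111111.00000000
Count leading 1s
Prefix: /24


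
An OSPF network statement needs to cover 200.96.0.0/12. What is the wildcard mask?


Subnet mask: 255.240.0.0
Wildcard = 255.255.255.255 - subnet mask
255 - 255 = 0
255 - 240 = 15
255 - 0 = 255
255 - 0 = 255
Wildcard: 0.15.255.255


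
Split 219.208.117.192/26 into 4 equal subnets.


New prefix = 26 + 2 = 28
Each subnet has 16 addresses
  219.208.117.192/28
  219.208.117.208/28
  219.208.117.224/28
  219.208.117.240/28
Subnets: 219.208.117.192/28, 219.208.117.208/28, 219.208.117.224/28, 219.208.117.240/28


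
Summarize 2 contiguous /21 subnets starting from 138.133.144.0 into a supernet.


Original prefix: /21
Number of subnets: 2 = 2^1
New prefix = 21 - 1 = 20
Supernet: 138.133.144.0/20


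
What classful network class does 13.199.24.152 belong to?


First octet: 13
Binary: 00001101
0xxxxxxx -> Class A (1-126)
Class A, default mask 255.0.0.0 (/8)


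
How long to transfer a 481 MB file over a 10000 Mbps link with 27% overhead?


Effective throughput = 10000 * (1 - 27/100) = 7300 Mbps
File size in Mb = 481 * 8 = 3848 Mb
Time = 3848 / 7300
Time = 0.5271 seconds


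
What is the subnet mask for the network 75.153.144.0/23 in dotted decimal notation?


/23 means 23 network bits, 9 host bits
Binary: 11111111111111111111111000000000
Mask: 255.255.254.0


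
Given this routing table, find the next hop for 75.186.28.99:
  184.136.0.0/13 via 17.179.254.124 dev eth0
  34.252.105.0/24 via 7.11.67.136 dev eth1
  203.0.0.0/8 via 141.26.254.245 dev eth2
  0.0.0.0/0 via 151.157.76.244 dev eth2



Longest prefix match for 75.186.28.99:
  /13 184.136.0.0: no
  /24 34.252.105.0: no
  /8 203.0.0.0: no
  /0 0.0.0.0: MATCH
Selected: next-hop 151.157.76.244 via eth2 (matched /0)


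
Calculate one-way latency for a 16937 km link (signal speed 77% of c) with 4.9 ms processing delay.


Speed = 0.77 * 3e5 km/s = 231000 km/s
Propagation delay = 16937 / 231000 = 0.0733 s = 73.3203 ms
Processing delay = 4.9 ms
Total one-way latency = 78.2203 ms
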